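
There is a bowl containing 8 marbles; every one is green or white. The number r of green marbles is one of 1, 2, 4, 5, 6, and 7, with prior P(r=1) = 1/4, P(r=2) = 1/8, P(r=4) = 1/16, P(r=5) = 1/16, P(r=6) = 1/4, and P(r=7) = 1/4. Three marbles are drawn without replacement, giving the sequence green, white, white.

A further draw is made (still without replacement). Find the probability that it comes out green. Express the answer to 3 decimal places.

Compute the likelihood of the observed sequence for each case: P(data | r = 1) = (1/8)(7/7)(6/6) = 1/8; P(data | r = 2) = (2/8)(6/7)(5/6) = 5/28; P(data | r = 4) = (4/8)(4/7)(3/6) = 1/7; P(data | r = 5) = (5/8)(3/7)(2/6) = 5/56; P(data | r = 6) = (6/8)(2/7)(1/6) = 1/28; P(data | r = 7) = (7/8)(1/7)(0/6) = 0.
The prior-weighted likelihoods are 1/4 · 1/8 = 1/32, 1/8 · 5/28 = 5/224, 1/16 · 1/7 = 1/112, 1/16 · 5/56 = 5/896, 1/4 · 1/28 = 1/112, 1/4 · 0 = 0; with total 69/896.
The posterior is then P(r = 1 | data) = 28/69, P(r = 2 | data) = 20/69, P(r = 4 | data) = 8/69, P(r = 5 | data) = 5/69, P(r = 6 | data) = 8/69, P(r = 7 | data) = 0.
Averaging over the posterior, P(green next | data) = (0)(28/69) + (1/5)(20/69) + (3/5)(8/69) + (4/5)(5/69) + (1)(8/69) = 104/345.

0.301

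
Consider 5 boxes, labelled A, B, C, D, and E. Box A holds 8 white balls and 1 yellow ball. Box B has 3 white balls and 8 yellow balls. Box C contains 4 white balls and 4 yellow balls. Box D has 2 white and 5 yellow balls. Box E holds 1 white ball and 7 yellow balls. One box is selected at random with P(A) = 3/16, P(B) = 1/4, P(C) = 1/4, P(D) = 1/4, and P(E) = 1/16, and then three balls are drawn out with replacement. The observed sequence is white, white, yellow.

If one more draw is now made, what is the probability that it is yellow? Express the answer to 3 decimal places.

For each hypothesis, P(data | H) works out to: P(data | box A) = (8/9)(8/9)(1/9) = 0.087791; P(data | box B) = (3/11)(3/11)(8/11) = 0.054095; P(data | box C) = (4/8)(4/8)(4/8) = 0.125; P(data | box D) = (2/7)(2/7)(5/7) = 0.058309; P(data | box E) = (1/8)(1/8)(7/8) = 0.013672.
Multiplying each by its prior: 3/16 · 0.087791 = 0.016461, 1/4 · 0.054095 = 0.013524, 1/4 · 0.125 = 0.03125, 1/4 · 0.058309 = 0.014577, 1/16 · 0.013672 = 0.00085449; summing to 0.076666.
The posterior is then P(box A | data) = 0.21471, P(box B | data) = 0.1764, P(box C | data) = 0.40761, P(box D | data) = 0.19014, P(box E | data) = 0.011146.
So P(yellow next | data) = Σ P(yellow next | H) P(H | data) = (1/9)(0.21471) + (8/11)(0.1764) + (1/2)(0.40761) + (5/7)(0.19014) + (7/8)(0.011146) = 0.50152.

0.502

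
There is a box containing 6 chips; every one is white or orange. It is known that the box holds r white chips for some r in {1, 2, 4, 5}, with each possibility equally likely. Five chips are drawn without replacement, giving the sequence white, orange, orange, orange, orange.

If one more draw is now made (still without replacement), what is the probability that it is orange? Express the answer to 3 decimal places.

Compute the likelihood of the observed sequence for each case: P(data | r = 1) = (1/6)(5/5)(4/4)(3/3)(2/2) = 1/6; P(data | r = 2) = (2/6)(4/5)(3/4)(2/3)(1/2) = 1/15; P(data | r = 4) = (4/6)(2/5)(1/4)(0/3) = 0; P(data | r = 5) = (5/6)(1/5)(0/4) = 0.
Multiplying each by its prior: 1/4 · 1/6 = 1/24, 1/4 · 1/15 = 1/60, 1/4 · 0 = 0, 1/4 · 0 = 0; these sum to 7/120.
Normalising, the posterior is P(r = 1 | data) = 5/7, P(r = 2 | data) = 2/7, P(r = 4 | data) = 0, P(r = 5 | data) = 0.
Averaging over the posterior, P(orange next | data) = (1)(5/7) + (0)(2/7) = 5/7.

0.714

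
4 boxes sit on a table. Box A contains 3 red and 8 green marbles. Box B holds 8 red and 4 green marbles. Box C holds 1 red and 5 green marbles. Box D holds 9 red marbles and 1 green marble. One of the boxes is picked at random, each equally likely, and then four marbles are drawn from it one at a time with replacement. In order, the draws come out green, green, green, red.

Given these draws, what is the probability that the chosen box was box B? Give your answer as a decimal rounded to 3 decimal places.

Compute the likelihood of the observed sequence for each case: P(data | box A) = (8/11)(8/11)(8/11)(3/11) = 0.10491; P(data | box B) = (4/12)(4/12)(4/12)(8/12) = 0.024691; P(data | box C) = (5/6)(5/6)(5/6)(1/6) = 0.096451; P(data | box D) = (1/10)(1/10)(1/10)(9/10) = 0.0009.
Weighting by the prior gives 1/4 · 0.10491 = 0.026228, 1/4 · 0.024691 = 0.0061728, 1/4 · 0.096451 = 0.024113, 1/4 · 0.0009 = 0.000225; summing to 0.056738.
So P(box B | data) = (0.0061728) / (0.056738) = 0.1088.

0.109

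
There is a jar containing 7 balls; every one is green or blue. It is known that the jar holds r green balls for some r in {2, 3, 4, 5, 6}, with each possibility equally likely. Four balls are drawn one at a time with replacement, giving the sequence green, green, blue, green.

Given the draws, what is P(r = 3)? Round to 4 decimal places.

0.1340

For each hypothesis, P(data | H) works out to: P(data | r = 2) = (2/7)(2/7)(5/7)(2/7) = 0.01666; P(data | r = 3) = (3/7)(3/7)(4/7)(3/7) = 0.044981; P(data | r = 4) = (4/7)(4/7)(3/7)(4/7) = 0.079967; P(data | r = 5) = (5/7)(5/7)(2/7)(5/7) = 0.10412; P(data | r = 6) = (6/7)(6/7)(1/7)(6/7) = 0.089963.
Weighting by the prior gives 1/5 · 0.01666 = 0.0033319, 1/5 · 0.044981 = 0.0089963, 1/5 · 0.079967 = 0.015993, 1/5 · 0.10412 = 0.020825, 1/5 · 0.089963 = 0.017993; with total 0.067139.
So P(r = 3 | data) = (0.0089963) / (0.067139) = 0.134.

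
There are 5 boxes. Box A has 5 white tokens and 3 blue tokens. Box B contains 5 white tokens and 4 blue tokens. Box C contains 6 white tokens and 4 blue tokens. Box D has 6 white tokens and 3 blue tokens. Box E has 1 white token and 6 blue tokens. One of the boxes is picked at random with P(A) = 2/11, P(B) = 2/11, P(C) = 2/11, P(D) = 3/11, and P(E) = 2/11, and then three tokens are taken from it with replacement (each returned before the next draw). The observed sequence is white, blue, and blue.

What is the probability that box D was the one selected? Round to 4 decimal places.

0.2180

Compute the likelihood of the observed sequence for each case: P(data | box A) = (5/8)(3/8)(3/8) = 0.087891; P(data | box B) = (5/9)(4/9)(4/9) = 0.10974; P(data | box C) = (6/10)(4/10)(4/10) = 0.096; P(data | box D) = (6/9)(3/9)(3/9) = 0.074074; P(data | box E) = (1/7)(6/7)(6/7) = 0.10496.
The prior-weighted likelihoods are 2/11 · 0.087891 = 0.01598, 2/11 · 0.10974 = 0.019953, 2/11 · 0.096 = 0.017455, 3/11 · 0.074074 = 0.020202, 2/11 · 0.10496 = 0.019083; with total 0.092672.
Hence P(box D | data) = (0.020202) / (0.092672) = 0.21799.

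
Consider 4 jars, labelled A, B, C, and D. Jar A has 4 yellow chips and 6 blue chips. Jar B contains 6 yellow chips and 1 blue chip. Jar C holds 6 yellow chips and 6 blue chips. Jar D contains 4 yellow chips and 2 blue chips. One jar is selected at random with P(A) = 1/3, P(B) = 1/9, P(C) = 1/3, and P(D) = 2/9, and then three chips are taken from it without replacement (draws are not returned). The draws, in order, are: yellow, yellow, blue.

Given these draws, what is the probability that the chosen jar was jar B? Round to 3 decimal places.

The likelihood of the observed sequence under each hypothesis: P(data | jar A) = (4/10)(3/9)(6/8) = 0.1; P(data | jar B) = (6/7)(5/6)(1/5) = 0.14286; P(data | jar C) = (6/12)(5/11)(6/10) = 0.13636; P(data | jar D) = (4/6)(3/5)(2/4) = 0.2.
Multiplying each by its prior: 1/3 · 0.1 = 0.033333, 1/9 · 0.14286 = 0.015873, 1/3 · 0.13636 = 0.045455, 2/9 · 0.2 = 0.044444; these sum to 0.13911.
So P(jar B | data) = (0.015873) / (0.13911) = 0.11411.

0.114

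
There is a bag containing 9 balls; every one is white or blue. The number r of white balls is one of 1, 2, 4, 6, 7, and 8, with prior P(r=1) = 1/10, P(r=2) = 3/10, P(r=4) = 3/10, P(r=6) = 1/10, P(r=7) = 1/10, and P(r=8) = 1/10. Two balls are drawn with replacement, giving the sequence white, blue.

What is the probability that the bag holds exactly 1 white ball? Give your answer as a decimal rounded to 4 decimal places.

The likelihood of the observed sequence under each hypothesis: P(data | r = 1) = (1/9)(8/9) = 8/81; P(data | r = 2) = (2/9)(7/9) = 14/81; P(data | r = 4) = (4/9)(5/9) = 20/81; P(data | r = 6) = (6/9)(3/9) = 2/9; P(data | r = 7) = (7/9)(2/9) = 14/81; P(data | r = 8) = (8/9)(1/9) = 8/81.
Weighting by the prior gives 1/10 · 8/81 = 4/405, 3/10 · 14/81 = 7/135, 3/10 · 20/81 = 2/27, 1/10 · 2/9 = 1/45, 1/10 · 14/81 = 7/405, 1/10 · 8/81 = 4/405; summing to 5/27.
Therefore the posterior P(r = 1 | data) = (4/405) / (5/27) = 4/75.

0.0533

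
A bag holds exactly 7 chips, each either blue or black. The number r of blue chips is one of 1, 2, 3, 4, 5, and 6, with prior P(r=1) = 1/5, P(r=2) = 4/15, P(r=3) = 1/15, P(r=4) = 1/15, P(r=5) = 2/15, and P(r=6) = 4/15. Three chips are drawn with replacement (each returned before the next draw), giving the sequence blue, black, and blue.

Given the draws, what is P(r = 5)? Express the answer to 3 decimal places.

For each hypothesis, P(data | H) works out to: P(data | r = 1) = (1/7)(6/7)(1/7) = 0.017493; P(data | r = 2) = (2/7)(5/7)(2/7) = 0.058309; P(data | r = 3) = (3/7)(4/7)(3/7) = 0.10496; P(data | r = 4) = (4/7)(3/7)(4/7) = 0.13994; P(data | r = 5) = (5/7)(2/7)(5/7) = 0.14577; P(data | r = 6) = (6/7)(1/7)(6/7) = 0.10496.
The prior-weighted likelihoods are 1/5 · 0.017493 = 0.0034985, 4/15 · 0.058309 = 0.015549, 1/15 · 0.10496 = 0.0069971, 1/15 · 0.13994 = 0.0093294, 2/15 · 0.14577 = 0.019436, 4/15 · 0.10496 = 0.027988; summing to 0.082799.
So P(r = 5 | data) = (0.019436) / (0.082799) = 0.23474.

0.235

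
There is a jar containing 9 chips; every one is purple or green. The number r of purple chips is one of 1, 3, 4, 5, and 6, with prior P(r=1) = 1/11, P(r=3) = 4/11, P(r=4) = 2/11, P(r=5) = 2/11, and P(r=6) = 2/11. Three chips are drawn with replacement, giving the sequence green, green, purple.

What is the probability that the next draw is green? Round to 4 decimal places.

The likelihood of the observed sequence under each hypothesis: P(data | r = 1) = (8/9)(8/9)(1/9) = 0.087791; P(data | r = 3) = (6/9)(6/9)(3/9) = 0.14815; P(data | r = 4) = (5/9)(5/9)(4/9) = 0.13717; P(data | r = 5) = (4/9)(4/9)(5/9) = 0.10974; P(data | r = 6) = (3/9)(3/9)(6/9) = 0.074074.
The prior-weighted likelihoods are 1/11 · 0.087791 = 0.007981, 4/11 · 0.14815 = 0.053872, 2/11 · 0.13717 = 0.024941, 2/11 · 0.10974 = 0.019953, 2/11 · 0.074074 = 0.013468; with total 0.12021.
The posterior is then P(r = 1 | data) = 0.06639, P(r = 3 | data) = 0.44813, P(r = 4 | data) = 0.20747, P(r = 5 | data) = 0.16598, P(r = 6 | data) = 0.11203.
So P(green next | data) = Σ P(green next | H) P(H | data) = (8/9)(0.06639) + (2/3)(0.44813) + (5/9)(0.20747) + (4/9)(0.16598) + (1/3)(0.11203) = 0.58414.

0.5841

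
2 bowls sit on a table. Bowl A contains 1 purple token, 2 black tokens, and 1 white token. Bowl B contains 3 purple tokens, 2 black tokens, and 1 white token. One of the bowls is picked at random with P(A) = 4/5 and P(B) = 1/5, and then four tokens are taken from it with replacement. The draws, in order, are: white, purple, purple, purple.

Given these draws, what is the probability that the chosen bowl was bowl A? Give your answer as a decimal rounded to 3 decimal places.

0.429

Under each hypothesis, the probability of the observed sequence is: P(data | bowl A) = (1/4)(1/4)(1/4)(1/4) = 1/256; P(data | bowl B) = (1/6)(3/6)(3/6)(3/6) = 1/48.
Multiplying each by its prior: 4/5 · 1/256 = 1/320, 1/5 · 1/48 = 1/240; with total 7/960.
By Bayes' rule, P(bowl A | data) = (1/320) / (7/960) = 3/7.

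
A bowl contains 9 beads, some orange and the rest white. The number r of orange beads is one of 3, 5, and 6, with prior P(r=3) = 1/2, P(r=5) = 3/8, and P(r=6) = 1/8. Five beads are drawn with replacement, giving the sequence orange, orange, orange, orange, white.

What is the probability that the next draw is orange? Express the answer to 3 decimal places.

0.556

Under each hypothesis, the probability of the observed sequence is: P(data | r = 3) = (3/9)(3/9)(3/9)(3/9)(6/9) = 0.0082305; P(data | r = 5) = (5/9)(5/9)(5/9)(5/9)(4/9) = 0.042338; P(data | r = 6) = (6/9)(6/9)(6/9)(6/9)(3/9) = 0.065844.
Weighting by the prior gives 1/2 · 0.0082305 = 0.0041152, 3/8 · 0.042338 = 0.015877, 1/8 · 0.065844 = 0.0082305; summing to 0.028222.
The posterior is then P(r = 3 | data) = 0.14581, P(r = 5 | data) = 0.56256, P(r = 6 | data) = 0.29163.
The predictive probability is P(orange next | data) = (1/3)(0.14581) + (5/9)(0.56256) + (2/3)(0.29163) = 0.55556.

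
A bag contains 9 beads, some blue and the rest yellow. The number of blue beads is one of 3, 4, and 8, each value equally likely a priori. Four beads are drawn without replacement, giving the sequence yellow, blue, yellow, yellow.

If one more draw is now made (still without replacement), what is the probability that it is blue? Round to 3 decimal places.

For each hypothesis, P(data | H) works out to: P(data | r = 3) = (6/9)(3/8)(5/7)(4/6) = 5/42; P(data | r = 4) = (5/9)(4/8)(4/7)(3/6) = 5/63; P(data | r = 8) = (1/9)(8/8)(0/7) = 0.
Multiplying each by its prior: 1/3 · 5/42 = 5/126, 1/3 · 5/63 = 5/189, 1/3 · 0 = 0; with total 25/378.
Normalising, the posterior is P(r = 3 | data) = 3/5, P(r = 4 | data) = 2/5, P(r = 8 | data) = 0.
So P(blue next | data) = Σ P(blue next | H) P(H | data) = (2/5)(3/5) + (3/5)(2/5) = 12/25.

0.480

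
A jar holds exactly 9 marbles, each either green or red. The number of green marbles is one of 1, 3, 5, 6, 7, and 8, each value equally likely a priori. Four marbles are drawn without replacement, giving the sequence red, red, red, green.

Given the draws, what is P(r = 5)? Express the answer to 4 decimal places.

The likelihood of the observed sequence under each hypothesis: P(data | r = 1) = (8/9)(7/8)(6/7)(1/6) = 0.11111; P(data | r = 3) = (6/9)(5/8)(4/7)(3/6) = 0.11905; P(data | r = 5) = (4/9)(3/8)(2/7)(5/6) = 0.039683; P(data | r = 6) = (3/9)(2/8)(1/7)(6/6) = 0.011905; P(data | r = 7) = (2/9)(1/8)(0/7) = 0; P(data | r = 8) = (1/9)(0/8) = 0.
Weighting by the prior gives 1/6 · 0.11111 = 0.018519, 1/6 · 0.11905 = 0.019841, 1/6 · 0.039683 = 0.0066138, 1/6 · 0.011905 = 0.0019841, 1/6 · 0 = 0, 1/6 · 0 = 0; with total 0.046958.
Therefore the posterior P(r = 5 | data) = (0.0066138) / (0.046958) = 0.14085.

0.1408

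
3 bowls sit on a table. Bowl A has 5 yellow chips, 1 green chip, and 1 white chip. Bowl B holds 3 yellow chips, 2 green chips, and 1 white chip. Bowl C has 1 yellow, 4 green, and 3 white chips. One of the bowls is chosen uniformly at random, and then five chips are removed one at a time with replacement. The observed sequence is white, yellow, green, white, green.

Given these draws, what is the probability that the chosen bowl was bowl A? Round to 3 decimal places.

For each hypothesis, P(data | H) works out to: P(data | bowl A) = (1/7)(5/7)(1/7)(1/7)(1/7) = 0.0002975; P(data | bowl B) = (1/6)(3/6)(2/6)(1/6)(2/6) = 0.0015432; P(data | bowl C) = (3/8)(1/8)(4/8)(3/8)(4/8) = 0.0043945.
Weighting by the prior gives 1/3 · 0.0002975 = 9.9165e-05, 1/3 · 0.0015432 = 0.0005144, 1/3 · 0.0043945 = 0.0014648; these sum to 0.0020784.
So P(bowl A | data) = (9.9165e-05) / (0.0020784) = 0.047712.

0.048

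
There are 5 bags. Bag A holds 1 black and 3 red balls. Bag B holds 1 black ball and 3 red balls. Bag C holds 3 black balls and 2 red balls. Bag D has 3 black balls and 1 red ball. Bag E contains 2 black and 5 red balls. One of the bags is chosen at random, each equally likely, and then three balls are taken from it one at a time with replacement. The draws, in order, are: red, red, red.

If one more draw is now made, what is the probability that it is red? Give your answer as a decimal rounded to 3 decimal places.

0.716

The likelihood of the observed sequence under each hypothesis: P(data | bag A) = (3/4)(3/4)(3/4) = 0.42188; P(data | bag B) = (3/4)(3/4)(3/4) = 0.42188; P(data | bag C) = (2/5)(2/5)(2/5) = 0.064; P(data | bag D) = (1/4)(1/4)(1/4) = 0.015625; P(data | bag E) = (5/7)(5/7)(5/7) = 0.36443.
The prior-weighted likelihoods are 1/5 · 0.42188 = 0.084375, 1/5 · 0.42188 = 0.084375, 1/5 · 0.064 = 0.0128, 1/5 · 0.015625 = 0.003125, 1/5 · 0.36443 = 0.072886; summing to 0.25756.
Dividing through by the total gives posterior P(bag A | data) = 0.32759, P(bag B | data) = 0.32759, P(bag C | data) = 0.049697, P(bag D | data) = 0.012133, P(bag E | data) = 0.28299.
The predictive probability is P(red next | data) = (3/4)(0.32759) + (3/4)(0.32759) + (2/5)(0.049697) + (1/4)(0.012133) + (5/7)(0.28299) = 0.71643.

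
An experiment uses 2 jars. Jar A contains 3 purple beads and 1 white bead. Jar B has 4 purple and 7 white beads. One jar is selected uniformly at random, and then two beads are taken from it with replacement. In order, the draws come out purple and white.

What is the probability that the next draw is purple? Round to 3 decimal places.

Under each hypothesis, the probability of the observed sequence is: P(data | jar A) = (3/4)(1/4) = 0.1875; P(data | jar B) = (4/11)(7/11) = 0.2314.
The prior-weighted likelihoods are 1/2 · 0.1875 = 0.09375, 1/2 · 0.2314 = 0.1157; with total 0.20945.
The posterior is then P(jar A | data) = 0.4476, P(jar B | data) = 0.5524.
The predictive probability is P(purple next | data) = (3/4)(0.4476) + (4/11)(0.5524) = 0.53657.

0.537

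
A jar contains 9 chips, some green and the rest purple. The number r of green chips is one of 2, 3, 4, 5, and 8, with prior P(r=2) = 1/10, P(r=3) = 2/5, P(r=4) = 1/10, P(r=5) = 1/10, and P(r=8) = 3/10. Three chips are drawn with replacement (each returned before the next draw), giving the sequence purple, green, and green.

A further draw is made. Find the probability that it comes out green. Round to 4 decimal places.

Compute the likelihood of the observed sequence for each case: P(data | r = 2) = (7/9)(2/9)(2/9) = 0.038409; P(data | r = 3) = (6/9)(3/9)(3/9) = 0.074074; P(data | r = 4) = (5/9)(4/9)(4/9) = 0.10974; P(data | r = 5) = (4/9)(5/9)(5/9) = 0.13717; P(data | r = 8) = (1/9)(8/9)(8/9) = 0.087791.
Multiplying each by its prior: 1/10 · 0.038409 = 0.0038409, 2/5 · 0.074074 = 0.02963, 1/10 · 0.10974 = 0.010974, 1/10 · 0.13717 = 0.013717, 3/10 · 0.087791 = 0.026337; with total 0.084499.
Dividing through by the total gives posterior P(r = 2 | data) = 0.045455, P(r = 3 | data) = 0.35065, P(r = 4 | data) = 0.12987, P(r = 5 | data) = 0.16234, P(r = 8 | data) = 0.31169.
The predictive probability is P(green next | data) = (2/9)(0.045455) + (1/3)(0.35065) + (4/9)(0.12987) + (5/9)(0.16234) + (8/9)(0.31169) = 0.55195.

0.5519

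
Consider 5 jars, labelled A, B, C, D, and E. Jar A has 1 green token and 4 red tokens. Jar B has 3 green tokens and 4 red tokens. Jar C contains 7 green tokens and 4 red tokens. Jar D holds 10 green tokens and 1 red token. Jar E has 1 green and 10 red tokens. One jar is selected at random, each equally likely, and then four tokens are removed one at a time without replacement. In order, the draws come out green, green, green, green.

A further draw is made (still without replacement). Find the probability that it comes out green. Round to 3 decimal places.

0.796

For each hypothesis, P(data | H) works out to: P(data | jar A) = (1/5)(0/4) = 0; P(data | jar B) = (3/7)(2/6)(1/5)(0/4) = 0; P(data | jar C) = (7/11)(6/10)(5/9)(4/8) = 7/66; P(data | jar D) = (10/11)(9/10)(8/9)(7/8) = 7/11; P(data | jar E) = (1/11)(0/10) = 0.
The prior-weighted likelihoods are 1/5 · 0 = 0, 1/5 · 0 = 0, 1/5 · 7/66 = 7/330, 1/5 · 7/11 = 7/55, 1/5 · 0 = 0; with total 49/330.
The posterior is then P(jar A | data) = 0, P(jar B | data) = 0, P(jar C | data) = 1/7, P(jar D | data) = 6/7, P(jar E | data) = 0.
So P(green next | data) = Σ P(green next | H) P(H | data) = (3/7)(1/7) + (6/7)(6/7) = 39/49.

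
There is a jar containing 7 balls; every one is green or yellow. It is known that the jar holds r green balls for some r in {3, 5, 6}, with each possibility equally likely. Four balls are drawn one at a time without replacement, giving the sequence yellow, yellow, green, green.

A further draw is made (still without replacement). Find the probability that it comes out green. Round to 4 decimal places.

The likelihood of the observed sequence under each hypothesis: P(data | r = 3) = (4/7)(3/6)(3/5)(2/4) = 3/35; P(data | r = 5) = (2/7)(1/6)(5/5)(4/4) = 1/21; P(data | r = 6) = (1/7)(0/6) = 0.
The prior-weighted likelihoods are 1/3 · 3/35 = 1/35, 1/3 · 1/21 = 1/63, 1/3 · 0 = 0; summing to 2/45.
Normalising, the posterior is P(r = 3 | data) = 9/14, P(r = 5 | data) = 5/14, P(r = 6 | data) = 0.
Averaging over the posterior, P(green next | data) = (1/3)(9/14) + (1)(5/14) = 4/7.

0.5714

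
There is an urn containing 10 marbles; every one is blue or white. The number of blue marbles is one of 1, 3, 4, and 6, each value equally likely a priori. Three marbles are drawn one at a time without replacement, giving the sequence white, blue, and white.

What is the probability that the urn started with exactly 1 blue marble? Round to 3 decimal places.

0.185

The likelihood of the observed sequence under each hypothesis: P(data | r = 1) = (9/10)(1/9)(8/8) = 1/10; P(data | r = 3) = (7/10)(3/9)(6/8) = 7/40; P(data | r = 4) = (6/10)(4/9)(5/8) = 1/6; P(data | r = 6) = (4/10)(6/9)(3/8) = 1/10.
Multiplying each by its prior: 1/4 · 1/10 = 1/40, 1/4 · 7/40 = 7/160, 1/4 · 1/6 = 1/24, 1/4 · 1/10 = 1/40; these sum to 13/96.
By Bayes' rule, P(r = 1 | data) = (1/40) / (13/96) = 12/65.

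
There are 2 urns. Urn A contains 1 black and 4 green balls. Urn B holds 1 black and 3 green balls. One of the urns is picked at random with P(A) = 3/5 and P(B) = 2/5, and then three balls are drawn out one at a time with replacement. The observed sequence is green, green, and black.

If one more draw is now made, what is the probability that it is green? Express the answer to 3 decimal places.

0.779

The likelihood of the observed sequence under each hypothesis: P(data | urn A) = (4/5)(4/5)(1/5) = 0.128; P(data | urn B) = (3/4)(3/4)(1/4) = 0.14062.
Multiplying each by its prior: 3/5 · 0.128 = 0.0768, 2/5 · 0.14062 = 0.05625; with total 0.13305.
Normalising, the posterior is P(urn A | data) = 0.57723, P(urn B | data) = 0.42277.
Averaging over the posterior, P(green next | data) = (4/5)(0.57723) + (3/4)(0.42277) = 0.77886.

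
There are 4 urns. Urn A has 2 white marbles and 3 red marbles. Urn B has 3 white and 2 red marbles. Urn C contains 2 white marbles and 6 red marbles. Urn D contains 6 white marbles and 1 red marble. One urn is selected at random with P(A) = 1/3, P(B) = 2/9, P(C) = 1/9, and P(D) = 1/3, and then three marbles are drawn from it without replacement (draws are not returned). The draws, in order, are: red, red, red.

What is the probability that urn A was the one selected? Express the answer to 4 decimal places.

0.4565

For each hypothesis, P(data | H) works out to: P(data | urn A) = (3/5)(2/4)(1/3) = 1/10; P(data | urn B) = (2/5)(1/4)(0/3) = 0; P(data | urn C) = (6/8)(5/7)(4/6) = 5/14; P(data | urn D) = (1/7)(0/6) = 0.
Weighting by the prior gives 1/3 · 1/10 = 1/30, 2/9 · 0 = 0, 1/9 · 5/14 = 5/126, 1/3 · 0 = 0; with total 23/315.
Therefore the posterior P(urn A | data) = (1/30) / (23/315) = 21/46.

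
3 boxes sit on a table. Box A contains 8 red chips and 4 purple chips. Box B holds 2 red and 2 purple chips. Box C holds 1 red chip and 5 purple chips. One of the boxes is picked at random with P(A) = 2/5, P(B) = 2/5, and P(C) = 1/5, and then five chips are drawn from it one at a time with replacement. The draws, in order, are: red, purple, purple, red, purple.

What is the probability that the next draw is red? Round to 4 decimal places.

0.5012

Compute the likelihood of the observed sequence for each case: P(data | box A) = (8/12)(4/12)(4/12)(8/12)(4/12) = 0.016461; P(data | box B) = (2/4)(2/4)(2/4)(2/4)(2/4) = 0.03125; P(data | box C) = (1/6)(5/6)(5/6)(1/6)(5/6) = 0.016075.
Weighting by the prior gives 2/5 · 0.016461 = 0.0065844, 2/5 · 0.03125 = 0.0125, 1/5 · 0.016075 = 0.003215; with total 0.022299.
The posterior is then P(box A | data) = 0.29527, P(box B | data) = 0.56055, P(box C | data) = 0.14418.
So P(red next | data) = Σ P(red next | H) P(H | data) = (2/3)(0.29527) + (1/2)(0.56055) + (1/6)(0.14418) = 0.50115.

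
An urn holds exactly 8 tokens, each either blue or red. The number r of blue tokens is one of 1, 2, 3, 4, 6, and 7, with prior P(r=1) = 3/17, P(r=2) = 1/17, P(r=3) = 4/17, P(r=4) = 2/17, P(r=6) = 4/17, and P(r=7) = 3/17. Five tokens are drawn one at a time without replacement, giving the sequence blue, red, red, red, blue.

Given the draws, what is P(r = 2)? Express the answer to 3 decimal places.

0.106

Under each hypothesis, the probability of the observed sequence is: P(data | r = 1) = (1/8)(7/7)(6/6)(5/5)(0/4) = 0; P(data | r = 2) = (2/8)(6/7)(5/6)(4/5)(1/4) = 0.035714; P(data | r = 3) = (3/8)(5/7)(4/6)(3/5)(2/4) = 0.053571; P(data | r = 4) = (4/8)(4/7)(3/6)(2/5)(3/4) = 0.042857; P(data | r = 6) = (6/8)(2/7)(1/6)(0/5) = 0; P(data | r = 7) = (7/8)(1/7)(0/6) = 0.
Multiplying each by its prior: 3/17 · 0 = 0, 1/17 · 0.035714 = 0.0021008, 4/17 · 0.053571 = 0.012605, 2/17 · 0.042857 = 0.005042, 4/17 · 0 = 0, 3/17 · 0 = 0; with total 0.019748.
Therefore the posterior P(r = 2 | data) = (0.0021008) / (0.019748) = 0.10638.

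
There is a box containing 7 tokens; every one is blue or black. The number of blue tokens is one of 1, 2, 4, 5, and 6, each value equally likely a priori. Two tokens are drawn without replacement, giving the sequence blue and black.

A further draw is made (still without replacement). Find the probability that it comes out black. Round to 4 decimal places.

The likelihood of the observed sequence under each hypothesis: P(data | r = 1) = (1/7)(6/6) = 1/7; P(data | r = 2) = (2/7)(5/6) = 5/21; P(data | r = 4) = (4/7)(3/6) = 2/7; P(data | r = 5) = (5/7)(2/6) = 5/21; P(data | r = 6) = (6/7)(1/6) = 1/7.
Weighting by the prior gives 1/5 · 1/7 = 1/35, 1/5 · 5/21 = 1/21, 1/5 · 2/7 = 2/35, 1/5 · 5/21 = 1/21, 1/5 · 1/7 = 1/35; summing to 22/105.
Normalising, the posterior is P(r = 1 | data) = 3/22, P(r = 2 | data) = 5/22, P(r = 4 | data) = 3/11, P(r = 5 | data) = 5/22, P(r = 6 | data) = 3/22.
Averaging over the posterior, P(black next | data) = (1)(3/22) + (4/5)(5/22) + (2/5)(3/11) + (1/5)(5/22) + (0)(3/22) = 26/55.

0.4727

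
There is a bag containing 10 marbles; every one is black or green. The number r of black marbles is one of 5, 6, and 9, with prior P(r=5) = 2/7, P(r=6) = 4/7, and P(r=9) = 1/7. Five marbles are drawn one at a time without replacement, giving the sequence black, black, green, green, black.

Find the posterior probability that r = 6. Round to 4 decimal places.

0.7059

Under each hypothesis, the probability of the observed sequence is: P(data | r = 5) = (5/10)(4/9)(5/8)(4/7)(3/6) = 5/126; P(data | r = 6) = (6/10)(5/9)(4/8)(3/7)(4/6) = 1/21; P(data | r = 9) = (9/10)(8/9)(1/8)(0/7) = 0.
The prior-weighted likelihoods are 2/7 · 5/126 = 5/441, 4/7 · 1/21 = 4/147, 1/7 · 0 = 0; with total 17/441.
By Bayes' rule, P(r = 6 | data) = (4/147) / (17/441) = 12/17.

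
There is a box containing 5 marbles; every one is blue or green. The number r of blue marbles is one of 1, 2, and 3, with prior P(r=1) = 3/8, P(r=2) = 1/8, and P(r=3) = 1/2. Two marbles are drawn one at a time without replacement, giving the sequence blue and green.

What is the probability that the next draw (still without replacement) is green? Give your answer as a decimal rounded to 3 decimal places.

Under each hypothesis, the probability of the observed sequence is: P(data | r = 1) = (1/5)(4/4) = 1/5; P(data | r = 2) = (2/5)(3/4) = 3/10; P(data | r = 3) = (3/5)(2/4) = 3/10.
Weighting by the prior gives 3/8 · 1/5 = 3/40, 1/8 · 3/10 = 3/80, 1/2 · 3/10 = 3/20; these sum to 21/80.
Normalising, the posterior is P(r = 1 | data) = 2/7, P(r = 2 | data) = 1/7, P(r = 3 | data) = 4/7.
Averaging over the posterior, P(green next | data) = (1)(2/7) + (2/3)(1/7) + (1/3)(4/7) = 4/7.

0.571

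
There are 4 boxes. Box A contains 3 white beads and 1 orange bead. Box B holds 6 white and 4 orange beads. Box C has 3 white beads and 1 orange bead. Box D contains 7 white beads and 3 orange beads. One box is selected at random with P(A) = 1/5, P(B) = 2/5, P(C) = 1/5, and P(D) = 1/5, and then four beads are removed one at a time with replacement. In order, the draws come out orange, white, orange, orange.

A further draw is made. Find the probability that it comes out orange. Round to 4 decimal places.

For each hypothesis, P(data | H) works out to: P(data | box A) = (1/4)(3/4)(1/4)(1/4) = 0.011719; P(data | box B) = (4/10)(6/10)(4/10)(4/10) = 0.0384; P(data | box C) = (1/4)(3/4)(1/4)(1/4) = 0.011719; P(data | box D) = (3/10)(7/10)(3/10)(3/10) = 0.0189.
Multiplying each by its prior: 1/5 · 0.011719 = 0.0023437, 2/5 · 0.0384 = 0.01536, 1/5 · 0.011719 = 0.0023437, 1/5 · 0.0189 = 0.00378; with total 0.023828.
Normalising, the posterior is P(box A | data) = 0.098363, P(box B | data) = 0.64463, P(box C | data) = 0.098363, P(box D | data) = 0.15864.
The predictive probability is P(orange next | data) = (1/4)(0.098363) + (2/5)(0.64463) + (1/4)(0.098363) + (3/10)(0.15864) = 0.35463.

0.3546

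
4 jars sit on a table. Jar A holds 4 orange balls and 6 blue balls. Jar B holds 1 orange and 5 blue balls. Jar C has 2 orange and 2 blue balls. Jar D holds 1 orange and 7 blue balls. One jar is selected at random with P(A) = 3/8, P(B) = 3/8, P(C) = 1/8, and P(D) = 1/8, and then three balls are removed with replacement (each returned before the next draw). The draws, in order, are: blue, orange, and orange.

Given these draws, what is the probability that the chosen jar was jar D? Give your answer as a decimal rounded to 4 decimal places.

0.0276

Compute the likelihood of the observed sequence for each case: P(data | jar A) = (6/10)(4/10)(4/10) = 0.096; P(data | jar B) = (5/6)(1/6)(1/6) = 0.023148; P(data | jar C) = (2/4)(2/4)(2/4) = 0.125; P(data | jar D) = (7/8)(1/8)(1/8) = 0.013672.
The prior-weighted likelihoods are 3/8 · 0.096 = 0.036, 3/8 · 0.023148 = 0.0086806, 1/8 · 0.125 = 0.015625, 1/8 · 0.013672 = 0.001709; with total 0.062015.
So P(jar D | data) = (0.001709) / (0.062015) = 0.027558.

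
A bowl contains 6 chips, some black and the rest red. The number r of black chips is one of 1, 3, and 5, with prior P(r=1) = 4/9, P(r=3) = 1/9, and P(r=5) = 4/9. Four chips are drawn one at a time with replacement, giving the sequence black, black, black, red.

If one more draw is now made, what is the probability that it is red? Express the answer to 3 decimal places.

0.234

Compute the likelihood of the observed sequence for each case: P(data | r = 1) = (1/6)(1/6)(1/6)(5/6) = 0.003858; P(data | r = 3) = (3/6)(3/6)(3/6)(3/6) = 0.0625; P(data | r = 5) = (5/6)(5/6)(5/6)(1/6) = 0.096451.
The prior-weighted likelihoods are 4/9 · 0.003858 = 0.0017147, 1/9 · 0.0625 = 0.0069444, 4/9 · 0.096451 = 0.042867; summing to 0.051526.
Normalising, the posterior is P(r = 1 | data) = 0.033278, P(r = 3 | data) = 0.13478, P(r = 5 | data) = 0.83195.
The predictive probability is P(red next | data) = (5/6)(0.033278) + (1/2)(0.13478) + (1/6)(0.83195) = 0.23378.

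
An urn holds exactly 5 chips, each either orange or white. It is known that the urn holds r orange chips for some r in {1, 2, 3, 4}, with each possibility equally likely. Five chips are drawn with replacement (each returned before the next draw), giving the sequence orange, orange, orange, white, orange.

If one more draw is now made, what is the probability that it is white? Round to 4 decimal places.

0.3149

The likelihood of the observed sequence under each hypothesis: P(data | r = 1) = (1/5)(1/5)(1/5)(4/5)(1/5) = 0.00128; P(data | r = 2) = (2/5)(2/5)(2/5)(3/5)(2/5) = 0.01536; P(data | r = 3) = (3/5)(3/5)(3/5)(2/5)(3/5) = 0.05184; P(data | r = 4) = (4/5)(4/5)(4/5)(1/5)(4/5) = 0.08192.
Multiplying each by its prior: 1/4 · 0.00128 = 0.00032, 1/4 · 0.01536 = 0.00384, 1/4 · 0.05184 = 0.01296, 1/4 · 0.08192 = 0.02048; with total 0.0376.
The posterior is then P(r = 1 | data) = 0.0085106, P(r = 2 | data) = 0.10213, P(r = 3 | data) = 0.34468, P(r = 4 | data) = 0.54468.
So P(white next | data) = Σ P(white next | H) P(H | data) = (4/5)(0.0085106) + (3/5)(0.10213) + (2/5)(0.34468) + (1/5)(0.54468) = 0.31489.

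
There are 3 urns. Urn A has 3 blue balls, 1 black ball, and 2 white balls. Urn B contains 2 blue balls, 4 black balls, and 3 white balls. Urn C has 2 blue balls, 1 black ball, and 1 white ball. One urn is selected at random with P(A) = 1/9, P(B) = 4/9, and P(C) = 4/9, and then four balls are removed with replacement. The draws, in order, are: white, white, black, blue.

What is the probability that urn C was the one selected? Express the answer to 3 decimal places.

The likelihood of the observed sequence under each hypothesis: P(data | urn A) = (2/6)(2/6)(1/6)(3/6) = 0.0092593; P(data | urn B) = (3/9)(3/9)(4/9)(2/9) = 0.010974; P(data | urn C) = (1/4)(1/4)(1/4)(2/4) = 0.0078125.
The prior-weighted likelihoods are 1/9 · 0.0092593 = 0.0010288, 4/9 · 0.010974 = 0.0048773, 4/9 · 0.0078125 = 0.0034722; these sum to 0.0093783.
Therefore the posterior P(urn C | data) = (0.0034722) / (0.0093783) = 0.37024.

0.370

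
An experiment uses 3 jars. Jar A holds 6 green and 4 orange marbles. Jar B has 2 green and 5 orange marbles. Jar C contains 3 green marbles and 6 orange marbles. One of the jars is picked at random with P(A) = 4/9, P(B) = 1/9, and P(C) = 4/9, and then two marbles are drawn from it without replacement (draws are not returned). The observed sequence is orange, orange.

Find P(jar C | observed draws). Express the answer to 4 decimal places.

0.6228

Compute the likelihood of the observed sequence for each case: P(data | jar A) = (4/10)(3/9) = 2/15; P(data | jar B) = (5/7)(4/6) = 10/21; P(data | jar C) = (6/9)(5/8) = 5/12.
Multiplying each by its prior: 4/9 · 2/15 = 8/135, 1/9 · 10/21 = 10/189, 4/9 · 5/12 = 5/27; summing to 281/945.
By Bayes' rule, P(jar C | data) = (5/27) / (281/945) = 175/281.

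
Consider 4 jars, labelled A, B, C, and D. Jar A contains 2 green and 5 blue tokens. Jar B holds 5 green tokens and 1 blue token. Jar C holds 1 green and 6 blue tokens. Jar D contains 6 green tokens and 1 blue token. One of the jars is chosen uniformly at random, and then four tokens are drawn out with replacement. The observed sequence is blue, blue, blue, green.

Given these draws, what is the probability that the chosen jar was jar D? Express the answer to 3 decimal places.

0.012

The likelihood of the observed sequence under each hypothesis: P(data | jar A) = (5/7)(5/7)(5/7)(2/7) = 0.10412; P(data | jar B) = (1/6)(1/6)(1/6)(5/6) = 0.003858; P(data | jar C) = (6/7)(6/7)(6/7)(1/7) = 0.089963; P(data | jar D) = (1/7)(1/7)(1/7)(6/7) = 0.002499.
The prior-weighted likelihoods are 1/4 · 0.10412 = 0.026031, 1/4 · 0.003858 = 0.00096451, 1/4 · 0.089963 = 0.022491, 1/4 · 0.002499 = 0.00062474; summing to 0.050111.
By Bayes' rule, P(jar D | data) = (0.00062474) / (0.050111) = 0.012467.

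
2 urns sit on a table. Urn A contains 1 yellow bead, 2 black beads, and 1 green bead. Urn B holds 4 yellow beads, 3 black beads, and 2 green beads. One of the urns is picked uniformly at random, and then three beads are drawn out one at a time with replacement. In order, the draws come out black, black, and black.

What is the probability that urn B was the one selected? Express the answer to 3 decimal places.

Under each hypothesis, the probability of the observed sequence is: P(data | urn A) = (2/4)(2/4)(2/4) = 1/8; P(data | urn B) = (3/9)(3/9)(3/9) = 1/27.
The prior-weighted likelihoods are 1/2 · 1/8 = 1/16, 1/2 · 1/27 = 1/54; with total 35/432.
Hence P(urn B | data) = (1/54) / (35/432) = 8/35.

0.229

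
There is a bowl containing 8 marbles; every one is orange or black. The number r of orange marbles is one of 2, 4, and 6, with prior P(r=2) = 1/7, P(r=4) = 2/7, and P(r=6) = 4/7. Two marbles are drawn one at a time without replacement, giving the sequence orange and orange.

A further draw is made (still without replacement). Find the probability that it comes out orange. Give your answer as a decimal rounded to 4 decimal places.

Compute the likelihood of the observed sequence for each case: P(data | r = 2) = (2/8)(1/7) = 1/28; P(data | r = 4) = (4/8)(3/7) = 3/14; P(data | r = 6) = (6/8)(5/7) = 15/28.
The prior-weighted likelihoods are 1/7 · 1/28 = 1/196, 2/7 · 3/14 = 3/49, 4/7 · 15/28 = 15/49; with total 73/196.
Dividing through by the total gives posterior P(r = 2 | data) = 1/73, P(r = 4 | data) = 12/73, P(r = 6 | data) = 60/73.
Averaging over the posterior, P(orange next | data) = (0)(1/73) + (1/3)(12/73) + (2/3)(60/73) = 44/73.

0.6027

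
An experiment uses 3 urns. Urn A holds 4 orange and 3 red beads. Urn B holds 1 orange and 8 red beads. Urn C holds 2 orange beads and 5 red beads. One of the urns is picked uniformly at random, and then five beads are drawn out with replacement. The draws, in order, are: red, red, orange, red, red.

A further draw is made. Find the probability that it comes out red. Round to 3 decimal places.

0.755

The likelihood of the observed sequence under each hypothesis: P(data | urn A) = (3/7)(3/7)(4/7)(3/7)(3/7) = 0.019278; P(data | urn B) = (8/9)(8/9)(1/9)(8/9)(8/9) = 0.069366; P(data | urn C) = (5/7)(5/7)(2/7)(5/7)(5/7) = 0.074374.
Multiplying each by its prior: 1/3 · 0.019278 = 0.0064259, 1/3 · 0.069366 = 0.023122, 1/3 · 0.074374 = 0.024791; with total 0.054339.
The posterior is then P(urn A | data) = 0.11826, P(urn B | data) = 0.42551, P(urn C | data) = 0.45623.
So P(red next | data) = Σ P(red next | H) P(H | data) = (3/7)(0.11826) + (8/9)(0.42551) + (5/7)(0.45623) = 0.75479.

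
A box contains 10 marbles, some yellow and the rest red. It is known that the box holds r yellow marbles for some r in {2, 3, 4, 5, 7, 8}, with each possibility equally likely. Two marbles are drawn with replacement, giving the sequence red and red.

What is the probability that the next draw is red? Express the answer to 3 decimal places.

0.658

The likelihood of the observed sequence under each hypothesis: P(data | r = 2) = (8/10)(8/10) = 16/25; P(data | r = 3) = (7/10)(7/10) = 49/100; P(data | r = 4) = (6/10)(6/10) = 9/25; P(data | r = 5) = (5/10)(5/10) = 1/4; P(data | r = 7) = (3/10)(3/10) = 9/100; P(data | r = 8) = (2/10)(2/10) = 1/25.
Multiplying each by its prior: 1/6 · 16/25 = 8/75, 1/6 · 49/100 = 49/600, 1/6 · 9/25 = 3/50, 1/6 · 1/4 = 1/24, 1/6 · 9/100 = 3/200, 1/6 · 1/25 = 1/150; these sum to 187/600.
Normalising, the posterior is P(r = 2 | data) = 0.34225, P(r = 3 | data) = 0.26203, P(r = 4 | data) = 0.19251, P(r = 5 | data) = 0.13369, P(r = 7 | data) = 0.048128, P(r = 8 | data) = 0.02139.
Averaging over the posterior, P(red next | data) = (4/5)(0.34225) + (7/10)(0.26203) + (3/5)(0.19251) + (1/2)(0.13369) + (3/10)(0.048128) + (1/5)(0.02139) = 0.65829.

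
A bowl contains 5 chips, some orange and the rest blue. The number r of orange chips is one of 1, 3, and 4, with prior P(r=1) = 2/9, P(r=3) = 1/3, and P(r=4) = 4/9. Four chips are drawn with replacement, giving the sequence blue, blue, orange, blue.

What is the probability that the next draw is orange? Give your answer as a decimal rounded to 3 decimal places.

0.378

For each hypothesis, P(data | H) works out to: P(data | r = 1) = (4/5)(4/5)(1/5)(4/5) = 0.1024; P(data | r = 3) = (2/5)(2/5)(3/5)(2/5) = 0.0384; P(data | r = 4) = (1/5)(1/5)(4/5)(1/5) = 0.0064.
Multiplying each by its prior: 2/9 · 0.1024 = 0.022756, 1/3 · 0.0384 = 0.0128, 4/9 · 0.0064 = 0.0028444; these sum to 0.0384.
Normalising, the posterior is P(r = 1 | data) = 0.59259, P(r = 3 | data) = 0.33333, P(r = 4 | data) = 0.074074.
So P(orange next | data) = Σ P(orange next | H) P(H | data) = (1/5)(0.59259) + (3/5)(0.33333) + (4/5)(0.074074) = 0.37778.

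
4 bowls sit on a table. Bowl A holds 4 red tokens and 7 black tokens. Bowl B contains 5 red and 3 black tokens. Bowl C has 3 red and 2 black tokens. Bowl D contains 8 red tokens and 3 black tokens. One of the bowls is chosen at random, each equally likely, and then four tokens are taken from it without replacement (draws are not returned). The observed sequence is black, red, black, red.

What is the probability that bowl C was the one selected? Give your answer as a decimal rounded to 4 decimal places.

Under each hypothesis, the probability of the observed sequence is: P(data | bowl A) = (7/11)(4/10)(6/9)(3/8) = 0.063636; P(data | bowl B) = (3/8)(5/7)(2/6)(4/5) = 0.071429; P(data | bowl C) = (2/5)(3/4)(1/3)(2/2) = 0.1; P(data | bowl D) = (3/11)(8/10)(2/9)(7/8) = 0.042424.
The prior-weighted likelihoods are 1/4 · 0.063636 = 0.015909, 1/4 · 0.071429 = 0.017857, 1/4 · 0.1 = 0.025, 1/4 · 0.042424 = 0.010606; these sum to 0.069372.
Hence P(bowl C | data) = (0.025) / (0.069372) = 0.36037.

0.3604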